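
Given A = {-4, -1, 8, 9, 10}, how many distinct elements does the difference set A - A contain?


A - A = {a - a' : a, a' ∈ A}; |A| = 5.
Bounds: 2|A|-1 ≤ |A - A| ≤ |A|² - |A| + 1, i.e. 9 ≤ |A - A| ≤ 21.
Note: 0 ∈ A - A always (from a - a). The set is symmetric: if d ∈ A - A then -d ∈ A - A.
Enumerate nonzero differences d = a - a' with a > a' (then include -d):
Positive differences: {1, 2, 3, 9, 10, 11, 12, 13, 14}
Full difference set: {0} ∪ (positive diffs) ∪ (negative diffs).
|A - A| = 1 + 2·9 = 19 (matches direct enumeration: 19).

|A - A| = 19


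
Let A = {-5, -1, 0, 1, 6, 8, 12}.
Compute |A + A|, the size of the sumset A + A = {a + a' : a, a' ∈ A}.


A + A = {a + a' : a, a' ∈ A}; |A| = 7.
General bounds: 2|A| - 1 ≤ |A + A| ≤ |A|(|A|+1)/2, i.e. 13 ≤ |A + A| ≤ 28.
Lower bound 2|A|-1 is attained iff A is an arithmetic progression.
Enumerate sums a + a' for a ≤ a' (symmetric, so this suffices):
a = -5: -5+-5=-10, -5+-1=-6, -5+0=-5, -5+1=-4, -5+6=1, -5+8=3, -5+12=7
a = -1: -1+-1=-2, -1+0=-1, -1+1=0, -1+6=5, -1+8=7, -1+12=11
a = 0: 0+0=0, 0+1=1, 0+6=6, 0+8=8, 0+12=12
a = 1: 1+1=2, 1+6=7, 1+8=9, 1+12=13
a = 6: 6+6=12, 6+8=14, 6+12=18
a = 8: 8+8=16, 8+12=20
a = 12: 12+12=24
Distinct sums: {-10, -6, -5, -4, -2, -1, 0, 1, 2, 3, 5, 6, 7, 8, 9, 11, 12, 13, 14, 16, 18, 20, 24}
|A + A| = 23

|A + A| = 23


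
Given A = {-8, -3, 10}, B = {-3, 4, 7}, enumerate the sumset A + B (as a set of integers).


A + B = {a + b : a ∈ A, b ∈ B}.
Enumerate all |A|·|B| = 3·3 = 9 pairs (a, b) and collect distinct sums.
a = -8: -8+-3=-11, -8+4=-4, -8+7=-1
a = -3: -3+-3=-6, -3+4=1, -3+7=4
a = 10: 10+-3=7, 10+4=14, 10+7=17
Collecting distinct sums: A + B = {-11, -6, -4, -1, 1, 4, 7, 14, 17}
|A + B| = 9

A + B = {-11, -6, -4, -1, 1, 4, 7, 14, 17}


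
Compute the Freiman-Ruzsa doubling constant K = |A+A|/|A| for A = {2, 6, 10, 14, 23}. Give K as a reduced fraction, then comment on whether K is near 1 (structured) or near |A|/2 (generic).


|A| = 5.
Compute A + A by enumerating all 25 pairs.
A + A = {4, 8, 12, 16, 20, 24, 25, 28, 29, 33, 37, 46}, so |A + A| = 12.
K = |A + A| / |A| = 12/5 (already in lowest terms) ≈ 2.4000.
Reference: AP of size 5 gives K = 9/5 ≈ 1.8000; a fully generic set of size 5 gives K ≈ 3.0000.

|A| = 5, |A + A| = 12, K = 12/5.


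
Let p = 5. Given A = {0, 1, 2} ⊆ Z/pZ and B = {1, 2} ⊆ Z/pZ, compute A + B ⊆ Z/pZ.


Work in Z/5Z: reduce every sum a + b modulo 5.
Enumerate all 6 pairs:
a = 0: 0+1=1, 0+2=2
a = 1: 1+1=2, 1+2=3
a = 2: 2+1=3, 2+2=4
Distinct residues collected: {1, 2, 3, 4}
|A + B| = 4 (out of 5 total residues).

A + B = {1, 2, 3, 4}


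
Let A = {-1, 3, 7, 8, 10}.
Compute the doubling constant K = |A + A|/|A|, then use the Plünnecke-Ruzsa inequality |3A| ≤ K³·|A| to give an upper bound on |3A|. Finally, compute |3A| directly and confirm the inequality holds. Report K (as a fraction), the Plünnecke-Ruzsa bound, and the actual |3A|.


|A| = 5.
Step 1: Compute A + A by enumerating all 25 pairs.
A + A = {-2, 2, 6, 7, 9, 10, 11, 13, 14, 15, 16, 17, 18, 20}, so |A + A| = 14.
Step 2: Doubling constant K = |A + A|/|A| = 14/5 = 14/5 ≈ 2.8000.
Step 3: Plünnecke-Ruzsa gives |3A| ≤ K³·|A| = (2.8000)³ · 5 ≈ 109.7600.
Step 4: Compute 3A = A + A + A directly by enumerating all triples (a,b,c) ∈ A³; |3A| = 25.
Step 5: Check 25 ≤ 109.7600? Yes ✓.

K = 14/5, Plünnecke-Ruzsa bound K³|A| ≈ 109.7600, |3A| = 25, inequality holds.


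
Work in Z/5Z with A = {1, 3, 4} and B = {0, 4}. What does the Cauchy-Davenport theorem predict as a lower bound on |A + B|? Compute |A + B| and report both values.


Cauchy-Davenport: |A + B| ≥ min(p, |A| + |B| - 1) for A, B nonempty in Z/pZ.
|A| = 3, |B| = 2, p = 5.
CD lower bound = min(5, 3 + 2 - 1) = min(5, 4) = 4.
Compute A + B mod 5 directly:
a = 1: 1+0=1, 1+4=0
a = 3: 3+0=3, 3+4=2
a = 4: 4+0=4, 4+4=3
A + B = {0, 1, 2, 3, 4}, so |A + B| = 5.
Verify: 5 ≥ 4? Yes ✓.

CD lower bound = 4, actual |A + B| = 5.


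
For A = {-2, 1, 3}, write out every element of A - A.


A - A = {a - a' : a, a' ∈ A}.
Compute a - a' for each ordered pair (a, a'):
a = -2: -2--2=0, -2-1=-3, -2-3=-5
a = 1: 1--2=3, 1-1=0, 1-3=-2
a = 3: 3--2=5, 3-1=2, 3-3=0
Collecting distinct values (and noting 0 appears from a-a):
A - A = {-5, -3, -2, 0, 2, 3, 5}
|A - A| = 7

A - A = {-5, -3, -2, 0, 2, 3, 5}


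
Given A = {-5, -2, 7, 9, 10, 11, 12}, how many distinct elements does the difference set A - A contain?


A - A = {a - a' : a, a' ∈ A}; |A| = 7.
Bounds: 2|A|-1 ≤ |A - A| ≤ |A|² - |A| + 1, i.e. 13 ≤ |A - A| ≤ 43.
Note: 0 ∈ A - A always (from a - a). The set is symmetric: if d ∈ A - A then -d ∈ A - A.
Enumerate nonzero differences d = a - a' with a > a' (then include -d):
Positive differences: {1, 2, 3, 4, 5, 9, 11, 12, 13, 14, 15, 16, 17}
Full difference set: {0} ∪ (positive diffs) ∪ (negative diffs).
|A - A| = 1 + 2·13 = 27 (matches direct enumeration: 27).

|A - A| = 27


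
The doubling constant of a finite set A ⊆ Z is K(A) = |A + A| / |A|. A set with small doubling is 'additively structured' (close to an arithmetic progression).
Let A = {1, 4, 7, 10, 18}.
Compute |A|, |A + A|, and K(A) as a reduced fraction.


|A| = 5.
Compute A + A by enumerating all 25 pairs.
A + A = {2, 5, 8, 11, 14, 17, 19, 20, 22, 25, 28, 36}, so |A + A| = 12.
K = |A + A| / |A| = 12/5 (already in lowest terms) ≈ 2.4000.
Reference: AP of size 5 gives K = 9/5 ≈ 1.8000; a fully generic set of size 5 gives K ≈ 3.0000.

|A| = 5, |A + A| = 12, K = 12/5.


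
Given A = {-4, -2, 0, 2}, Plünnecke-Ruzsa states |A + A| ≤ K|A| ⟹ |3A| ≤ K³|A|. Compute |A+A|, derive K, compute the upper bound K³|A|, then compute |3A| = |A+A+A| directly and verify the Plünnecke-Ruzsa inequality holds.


|A| = 4.
Step 1: Compute A + A by enumerating all 16 pairs.
A + A = {-8, -6, -4, -2, 0, 2, 4}, so |A + A| = 7.
Step 2: Doubling constant K = |A + A|/|A| = 7/4 = 7/4 ≈ 1.7500.
Step 3: Plünnecke-Ruzsa gives |3A| ≤ K³·|A| = (1.7500)³ · 4 ≈ 21.4375.
Step 4: Compute 3A = A + A + A directly by enumerating all triples (a,b,c) ∈ A³; |3A| = 10.
Step 5: Check 10 ≤ 21.4375? Yes ✓.

K = 7/4, Plünnecke-Ruzsa bound K³|A| ≈ 21.4375, |3A| = 10, inequality holds.


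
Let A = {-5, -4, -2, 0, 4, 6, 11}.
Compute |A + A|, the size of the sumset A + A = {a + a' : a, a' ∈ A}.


A + A = {a + a' : a, a' ∈ A}; |A| = 7.
General bounds: 2|A| - 1 ≤ |A + A| ≤ |A|(|A|+1)/2, i.e. 13 ≤ |A + A| ≤ 28.
Lower bound 2|A|-1 is attained iff A is an arithmetic progression.
Enumerate sums a + a' for a ≤ a' (symmetric, so this suffices):
a = -5: -5+-5=-10, -5+-4=-9, -5+-2=-7, -5+0=-5, -5+4=-1, -5+6=1, -5+11=6
a = -4: -4+-4=-8, -4+-2=-6, -4+0=-4, -4+4=0, -4+6=2, -4+11=7
a = -2: -2+-2=-4, -2+0=-2, -2+4=2, -2+6=4, -2+11=9
a = 0: 0+0=0, 0+4=4, 0+6=6, 0+11=11
a = 4: 4+4=8, 4+6=10, 4+11=15
a = 6: 6+6=12, 6+11=17
a = 11: 11+11=22
Distinct sums: {-10, -9, -8, -7, -6, -5, -4, -2, -1, 0, 1, 2, 4, 6, 7, 8, 9, 10, 11, 12, 15, 17, 22}
|A + A| = 23

|A + A| = 23


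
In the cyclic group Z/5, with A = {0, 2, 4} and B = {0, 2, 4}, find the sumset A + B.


Work in Z/5Z: reduce every sum a + b modulo 5.
Enumerate all 9 pairs:
a = 0: 0+0=0, 0+2=2, 0+4=4
a = 2: 2+0=2, 2+2=4, 2+4=1
a = 4: 4+0=4, 4+2=1, 4+4=3
Distinct residues collected: {0, 1, 2, 3, 4}
|A + B| = 5 (out of 5 total residues).

A + B = {0, 1, 2, 3, 4}


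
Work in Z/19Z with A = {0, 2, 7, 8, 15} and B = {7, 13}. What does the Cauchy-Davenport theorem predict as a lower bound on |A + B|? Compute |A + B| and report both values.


Cauchy-Davenport: |A + B| ≥ min(p, |A| + |B| - 1) for A, B nonempty in Z/pZ.
|A| = 5, |B| = 2, p = 19.
CD lower bound = min(19, 5 + 2 - 1) = min(19, 6) = 6.
Compute A + B mod 19 directly:
a = 0: 0+7=7, 0+13=13
a = 2: 2+7=9, 2+13=15
a = 7: 7+7=14, 7+13=1
a = 8: 8+7=15, 8+13=2
a = 15: 15+7=3, 15+13=9
A + B = {1, 2, 3, 7, 9, 13, 14, 15}, so |A + B| = 8.
Verify: 8 ≥ 6? Yes ✓.

CD lower bound = 6, actual |A + B| = 8.


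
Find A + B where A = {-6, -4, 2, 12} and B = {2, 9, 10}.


A + B = {a + b : a ∈ A, b ∈ B}.
Enumerate all |A|·|B| = 4·3 = 12 pairs (a, b) and collect distinct sums.
a = -6: -6+2=-4, -6+9=3, -6+10=4
a = -4: -4+2=-2, -4+9=5, -4+10=6
a = 2: 2+2=4, 2+9=11, 2+10=12
a = 12: 12+2=14, 12+9=21, 12+10=22
Collecting distinct sums: A + B = {-4, -2, 3, 4, 5, 6, 11, 12, 14, 21, 22}
|A + B| = 11

A + B = {-4, -2, 3, 4, 5, 6, 11, 12, 14, 21, 22}


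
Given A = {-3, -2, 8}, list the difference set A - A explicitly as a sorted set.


A - A = {a - a' : a, a' ∈ A}.
Compute a - a' for each ordered pair (a, a'):
a = -3: -3--3=0, -3--2=-1, -3-8=-11
a = -2: -2--3=1, -2--2=0, -2-8=-10
a = 8: 8--3=11, 8--2=10, 8-8=0
Collecting distinct values (and noting 0 appears from a-a):
A - A = {-11, -10, -1, 0, 1, 10, 11}
|A - A| = 7

A - A = {-11, -10, -1, 0, 1, 10, 11}


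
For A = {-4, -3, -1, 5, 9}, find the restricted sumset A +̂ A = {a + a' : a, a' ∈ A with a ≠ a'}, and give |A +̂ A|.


Restricted sumset: A +̂ A = {a + a' : a ∈ A, a' ∈ A, a ≠ a'}.
Equivalently, take A + A and drop any sum 2a that is achievable ONLY as a + a for a ∈ A (i.e. sums representable only with equal summands).
Enumerate pairs (a, a') with a < a' (symmetric, so each unordered pair gives one sum; this covers all a ≠ a'):
  -4 + -3 = -7
  -4 + -1 = -5
  -4 + 5 = 1
  -4 + 9 = 5
  -3 + -1 = -4
  -3 + 5 = 2
  -3 + 9 = 6
  -1 + 5 = 4
  -1 + 9 = 8
  5 + 9 = 14
Collected distinct sums: {-7, -5, -4, 1, 2, 4, 5, 6, 8, 14}
|A +̂ A| = 10
(Reference bound: |A +̂ A| ≥ 2|A| - 3 for |A| ≥ 2, with |A| = 5 giving ≥ 7.)

|A +̂ A| = 10


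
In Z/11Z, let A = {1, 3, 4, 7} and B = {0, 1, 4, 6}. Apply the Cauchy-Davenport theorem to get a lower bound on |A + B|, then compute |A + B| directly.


Cauchy-Davenport: |A + B| ≥ min(p, |A| + |B| - 1) for A, B nonempty in Z/pZ.
|A| = 4, |B| = 4, p = 11.
CD lower bound = min(11, 4 + 4 - 1) = min(11, 7) = 7.
Compute A + B mod 11 directly:
a = 1: 1+0=1, 1+1=2, 1+4=5, 1+6=7
a = 3: 3+0=3, 3+1=4, 3+4=7, 3+6=9
a = 4: 4+0=4, 4+1=5, 4+4=8, 4+6=10
a = 7: 7+0=7, 7+1=8, 7+4=0, 7+6=2
A + B = {0, 1, 2, 3, 4, 5, 7, 8, 9, 10}, so |A + B| = 10.
Verify: 10 ≥ 7? Yes ✓.

CD lower bound = 7, actual |A + B| = 10.


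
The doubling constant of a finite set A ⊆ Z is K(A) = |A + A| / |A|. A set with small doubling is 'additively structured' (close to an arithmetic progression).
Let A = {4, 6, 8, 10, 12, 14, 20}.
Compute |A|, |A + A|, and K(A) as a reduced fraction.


|A| = 7.
Compute A + A by enumerating all 49 pairs.
A + A = {8, 10, 12, 14, 16, 18, 20, 22, 24, 26, 28, 30, 32, 34, 40}, so |A + A| = 15.
K = |A + A| / |A| = 15/7 (already in lowest terms) ≈ 2.1429.
Reference: AP of size 7 gives K = 13/7 ≈ 1.8571; a fully generic set of size 7 gives K ≈ 4.0000.

|A| = 7, |A + A| = 15, K = 15/7.


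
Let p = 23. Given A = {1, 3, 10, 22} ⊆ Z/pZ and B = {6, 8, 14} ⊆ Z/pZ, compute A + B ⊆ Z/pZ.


Work in Z/23Z: reduce every sum a + b modulo 23.
Enumerate all 12 pairs:
a = 1: 1+6=7, 1+8=9, 1+14=15
a = 3: 3+6=9, 3+8=11, 3+14=17
a = 10: 10+6=16, 10+8=18, 10+14=1
a = 22: 22+6=5, 22+8=7, 22+14=13
Distinct residues collected: {1, 5, 7, 9, 11, 13, 15, 16, 17, 18}
|A + B| = 10 (out of 23 total residues).

A + B = {1, 5, 7, 9, 11, 13, 15, 16, 17, 18}


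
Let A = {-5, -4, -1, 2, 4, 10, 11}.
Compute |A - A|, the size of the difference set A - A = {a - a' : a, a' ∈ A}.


A - A = {a - a' : a, a' ∈ A}; |A| = 7.
Bounds: 2|A|-1 ≤ |A - A| ≤ |A|² - |A| + 1, i.e. 13 ≤ |A - A| ≤ 43.
Note: 0 ∈ A - A always (from a - a). The set is symmetric: if d ∈ A - A then -d ∈ A - A.
Enumerate nonzero differences d = a - a' with a > a' (then include -d):
Positive differences: {1, 2, 3, 4, 5, 6, 7, 8, 9, 11, 12, 14, 15, 16}
Full difference set: {0} ∪ (positive diffs) ∪ (negative diffs).
|A - A| = 1 + 2·14 = 29 (matches direct enumeration: 29).

|A - A| = 29


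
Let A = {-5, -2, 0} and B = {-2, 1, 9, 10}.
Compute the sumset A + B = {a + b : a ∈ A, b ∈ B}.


A + B = {a + b : a ∈ A, b ∈ B}.
Enumerate all |A|·|B| = 3·4 = 12 pairs (a, b) and collect distinct sums.
a = -5: -5+-2=-7, -5+1=-4, -5+9=4, -5+10=5
a = -2: -2+-2=-4, -2+1=-1, -2+9=7, -2+10=8
a = 0: 0+-2=-2, 0+1=1, 0+9=9, 0+10=10
Collecting distinct sums: A + B = {-7, -4, -2, -1, 1, 4, 5, 7, 8, 9, 10}
|A + B| = 11

A + B = {-7, -4, -2, -1, 1, 4, 5, 7, 8, 9, 10}


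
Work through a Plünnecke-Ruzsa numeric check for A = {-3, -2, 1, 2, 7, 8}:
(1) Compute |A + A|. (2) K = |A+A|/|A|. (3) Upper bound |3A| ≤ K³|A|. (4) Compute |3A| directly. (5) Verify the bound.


|A| = 6.
Step 1: Compute A + A by enumerating all 36 pairs.
A + A = {-6, -5, -4, -2, -1, 0, 2, 3, 4, 5, 6, 8, 9, 10, 14, 15, 16}, so |A + A| = 17.
Step 2: Doubling constant K = |A + A|/|A| = 17/6 = 17/6 ≈ 2.8333.
Step 3: Plünnecke-Ruzsa gives |3A| ≤ K³·|A| = (2.8333)³ · 6 ≈ 136.4722.
Step 4: Compute 3A = A + A + A directly by enumerating all triples (a,b,c) ∈ A³; |3A| = 32.
Step 5: Check 32 ≤ 136.4722? Yes ✓.

K = 17/6, Plünnecke-Ruzsa bound K³|A| ≈ 136.4722, |3A| = 32, inequality holds.


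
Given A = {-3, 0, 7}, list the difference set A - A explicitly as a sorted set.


A - A = {a - a' : a, a' ∈ A}.
Compute a - a' for each ordered pair (a, a'):
a = -3: -3--3=0, -3-0=-3, -3-7=-10
a = 0: 0--3=3, 0-0=0, 0-7=-7
a = 7: 7--3=10, 7-0=7, 7-7=0
Collecting distinct values (and noting 0 appears from a-a):
A - A = {-10, -7, -3, 0, 3, 7, 10}
|A - A| = 7

A - A = {-10, -7, -3, 0, 3, 7, 10}


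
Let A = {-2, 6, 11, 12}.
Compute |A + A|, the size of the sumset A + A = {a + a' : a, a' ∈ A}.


A + A = {a + a' : a, a' ∈ A}; |A| = 4.
General bounds: 2|A| - 1 ≤ |A + A| ≤ |A|(|A|+1)/2, i.e. 7 ≤ |A + A| ≤ 10.
Lower bound 2|A|-1 is attained iff A is an arithmetic progression.
Enumerate sums a + a' for a ≤ a' (symmetric, so this suffices):
a = -2: -2+-2=-4, -2+6=4, -2+11=9, -2+12=10
a = 6: 6+6=12, 6+11=17, 6+12=18
a = 11: 11+11=22, 11+12=23
a = 12: 12+12=24
Distinct sums: {-4, 4, 9, 10, 12, 17, 18, 22, 23, 24}
|A + A| = 10

|A + A| = 10


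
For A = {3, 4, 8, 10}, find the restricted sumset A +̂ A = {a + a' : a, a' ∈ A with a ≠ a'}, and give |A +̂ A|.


Restricted sumset: A +̂ A = {a + a' : a ∈ A, a' ∈ A, a ≠ a'}.
Equivalently, take A + A and drop any sum 2a that is achievable ONLY as a + a for a ∈ A (i.e. sums representable only with equal summands).
Enumerate pairs (a, a') with a < a' (symmetric, so each unordered pair gives one sum; this covers all a ≠ a'):
  3 + 4 = 7
  3 + 8 = 11
  3 + 10 = 13
  4 + 8 = 12
  4 + 10 = 14
  8 + 10 = 18
Collected distinct sums: {7, 11, 12, 13, 14, 18}
|A +̂ A| = 6
(Reference bound: |A +̂ A| ≥ 2|A| - 3 for |A| ≥ 2, with |A| = 4 giving ≥ 5.)

|A +̂ A| = 6


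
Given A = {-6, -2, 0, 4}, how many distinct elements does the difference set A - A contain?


A - A = {a - a' : a, a' ∈ A}; |A| = 4.
Bounds: 2|A|-1 ≤ |A - A| ≤ |A|² - |A| + 1, i.e. 7 ≤ |A - A| ≤ 13.
Note: 0 ∈ A - A always (from a - a). The set is symmetric: if d ∈ A - A then -d ∈ A - A.
Enumerate nonzero differences d = a - a' with a > a' (then include -d):
Positive differences: {2, 4, 6, 10}
Full difference set: {0} ∪ (positive diffs) ∪ (negative diffs).
|A - A| = 1 + 2·4 = 9 (matches direct enumeration: 9).

|A - A| = 9


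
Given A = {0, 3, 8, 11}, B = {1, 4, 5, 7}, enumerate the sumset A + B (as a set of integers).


A + B = {a + b : a ∈ A, b ∈ B}.
Enumerate all |A|·|B| = 4·4 = 16 pairs (a, b) and collect distinct sums.
a = 0: 0+1=1, 0+4=4, 0+5=5, 0+7=7
a = 3: 3+1=4, 3+4=7, 3+5=8, 3+7=10
a = 8: 8+1=9, 8+4=12, 8+5=13, 8+7=15
a = 11: 11+1=12, 11+4=15, 11+5=16, 11+7=18
Collecting distinct sums: A + B = {1, 4, 5, 7, 8, 9, 10, 12, 13, 15, 16, 18}
|A + B| = 12

A + B = {1, 4, 5, 7, 8, 9, 10, 12, 13, 15, 16, 18}


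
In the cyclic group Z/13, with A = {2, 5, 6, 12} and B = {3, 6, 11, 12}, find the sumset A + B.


Work in Z/13Z: reduce every sum a + b modulo 13.
Enumerate all 16 pairs:
a = 2: 2+3=5, 2+6=8, 2+11=0, 2+12=1
a = 5: 5+3=8, 5+6=11, 5+11=3, 5+12=4
a = 6: 6+3=9, 6+6=12, 6+11=4, 6+12=5
a = 12: 12+3=2, 12+6=5, 12+11=10, 12+12=11
Distinct residues collected: {0, 1, 2, 3, 4, 5, 8, 9, 10, 11, 12}
|A + B| = 11 (out of 13 total residues).

A + B = {0, 1, 2, 3, 4, 5, 8, 9, 10, 11, 12}


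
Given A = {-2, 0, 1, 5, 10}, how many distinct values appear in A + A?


A + A = {a + a' : a, a' ∈ A}; |A| = 5.
General bounds: 2|A| - 1 ≤ |A + A| ≤ |A|(|A|+1)/2, i.e. 9 ≤ |A + A| ≤ 15.
Lower bound 2|A|-1 is attained iff A is an arithmetic progression.
Enumerate sums a + a' for a ≤ a' (symmetric, so this suffices):
a = -2: -2+-2=-4, -2+0=-2, -2+1=-1, -2+5=3, -2+10=8
a = 0: 0+0=0, 0+1=1, 0+5=5, 0+10=10
a = 1: 1+1=2, 1+5=6, 1+10=11
a = 5: 5+5=10, 5+10=15
a = 10: 10+10=20
Distinct sums: {-4, -2, -1, 0, 1, 2, 3, 5, 6, 8, 10, 11, 15, 20}
|A + A| = 14

|A + A| = 14


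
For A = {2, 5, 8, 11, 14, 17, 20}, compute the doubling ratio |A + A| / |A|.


|A| = 7.
Compute A + A by enumerating all 49 pairs.
A + A = {4, 7, 10, 13, 16, 19, 22, 25, 28, 31, 34, 37, 40}, so |A + A| = 13.
K = |A + A| / |A| = 13/7 (already in lowest terms) ≈ 1.8571.
Reference: AP of size 7 gives K = 13/7 ≈ 1.8571; a fully generic set of size 7 gives K ≈ 4.0000.

|A| = 7, |A + A| = 13, K = 13/7.


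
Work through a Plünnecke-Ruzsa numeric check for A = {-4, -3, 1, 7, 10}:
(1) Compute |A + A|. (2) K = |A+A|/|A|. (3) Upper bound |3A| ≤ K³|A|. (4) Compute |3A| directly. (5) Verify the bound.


|A| = 5.
Step 1: Compute A + A by enumerating all 25 pairs.
A + A = {-8, -7, -6, -3, -2, 2, 3, 4, 6, 7, 8, 11, 14, 17, 20}, so |A + A| = 15.
Step 2: Doubling constant K = |A + A|/|A| = 15/5 = 15/5 ≈ 3.0000.
Step 3: Plünnecke-Ruzsa gives |3A| ≤ K³·|A| = (3.0000)³ · 5 ≈ 135.0000.
Step 4: Compute 3A = A + A + A directly by enumerating all triples (a,b,c) ∈ A³; |3A| = 31.
Step 5: Check 31 ≤ 135.0000? Yes ✓.

K = 15/5, Plünnecke-Ruzsa bound K³|A| ≈ 135.0000, |3A| = 31, inequality holds.


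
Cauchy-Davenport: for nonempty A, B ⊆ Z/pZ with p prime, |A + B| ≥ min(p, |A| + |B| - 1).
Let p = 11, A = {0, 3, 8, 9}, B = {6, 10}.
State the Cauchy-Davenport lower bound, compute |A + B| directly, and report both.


Cauchy-Davenport: |A + B| ≥ min(p, |A| + |B| - 1) for A, B nonempty in Z/pZ.
|A| = 4, |B| = 2, p = 11.
CD lower bound = min(11, 4 + 2 - 1) = min(11, 5) = 5.
Compute A + B mod 11 directly:
a = 0: 0+6=6, 0+10=10
a = 3: 3+6=9, 3+10=2
a = 8: 8+6=3, 8+10=7
a = 9: 9+6=4, 9+10=8
A + B = {2, 3, 4, 6, 7, 8, 9, 10}, so |A + B| = 8.
Verify: 8 ≥ 5? Yes ✓.

CD lower bound = 5, actual |A + B| = 8.


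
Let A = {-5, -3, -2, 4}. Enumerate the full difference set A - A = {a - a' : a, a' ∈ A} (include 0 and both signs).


A - A = {a - a' : a, a' ∈ A}.
Compute a - a' for each ordered pair (a, a'):
a = -5: -5--5=0, -5--3=-2, -5--2=-3, -5-4=-9
a = -3: -3--5=2, -3--3=0, -3--2=-1, -3-4=-7
a = -2: -2--5=3, -2--3=1, -2--2=0, -2-4=-6
a = 4: 4--5=9, 4--3=7, 4--2=6, 4-4=0
Collecting distinct values (and noting 0 appears from a-a):
A - A = {-9, -7, -6, -3, -2, -1, 0, 1, 2, 3, 6, 7, 9}
|A - A| = 13

A - A = {-9, -7, -6, -3, -2, -1, 0, 1, 2, 3, 6, 7, 9}


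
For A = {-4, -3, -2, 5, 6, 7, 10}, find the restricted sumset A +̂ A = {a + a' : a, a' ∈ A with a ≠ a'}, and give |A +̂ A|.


Restricted sumset: A +̂ A = {a + a' : a ∈ A, a' ∈ A, a ≠ a'}.
Equivalently, take A + A and drop any sum 2a that is achievable ONLY as a + a for a ∈ A (i.e. sums representable only with equal summands).
Enumerate pairs (a, a') with a < a' (symmetric, so each unordered pair gives one sum; this covers all a ≠ a'):
  -4 + -3 = -7
  -4 + -2 = -6
  -4 + 5 = 1
  -4 + 6 = 2
  -4 + 7 = 3
  -4 + 10 = 6
  -3 + -2 = -5
  -3 + 5 = 2
  -3 + 6 = 3
  -3 + 7 = 4
  -3 + 10 = 7
  -2 + 5 = 3
  -2 + 6 = 4
  -2 + 7 = 5
  -2 + 10 = 8
  5 + 6 = 11
  5 + 7 = 12
  5 + 10 = 15
  6 + 7 = 13
  6 + 10 = 16
  7 + 10 = 17
Collected distinct sums: {-7, -6, -5, 1, 2, 3, 4, 5, 6, 7, 8, 11, 12, 13, 15, 16, 17}
|A +̂ A| = 17
(Reference bound: |A +̂ A| ≥ 2|A| - 3 for |A| ≥ 2, with |A| = 7 giving ≥ 11.)

|A +̂ A| = 17


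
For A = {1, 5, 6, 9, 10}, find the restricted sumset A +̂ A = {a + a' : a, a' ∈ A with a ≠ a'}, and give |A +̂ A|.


Restricted sumset: A +̂ A = {a + a' : a ∈ A, a' ∈ A, a ≠ a'}.
Equivalently, take A + A and drop any sum 2a that is achievable ONLY as a + a for a ∈ A (i.e. sums representable only with equal summands).
Enumerate pairs (a, a') with a < a' (symmetric, so each unordered pair gives one sum; this covers all a ≠ a'):
  1 + 5 = 6
  1 + 6 = 7
  1 + 9 = 10
  1 + 10 = 11
  5 + 6 = 11
  5 + 9 = 14
  5 + 10 = 15
  6 + 9 = 15
  6 + 10 = 16
  9 + 10 = 19
Collected distinct sums: {6, 7, 10, 11, 14, 15, 16, 19}
|A +̂ A| = 8
(Reference bound: |A +̂ A| ≥ 2|A| - 3 for |A| ≥ 2, with |A| = 5 giving ≥ 7.)

|A +̂ A| = 8


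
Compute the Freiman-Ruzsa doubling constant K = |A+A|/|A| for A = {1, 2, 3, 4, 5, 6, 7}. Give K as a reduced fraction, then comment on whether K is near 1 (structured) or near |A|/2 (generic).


|A| = 7.
Compute A + A by enumerating all 49 pairs.
A + A = {2, 3, 4, 5, 6, 7, 8, 9, 10, 11, 12, 13, 14}, so |A + A| = 13.
K = |A + A| / |A| = 13/7 (already in lowest terms) ≈ 1.8571.
Reference: AP of size 7 gives K = 13/7 ≈ 1.8571; a fully generic set of size 7 gives K ≈ 4.0000.

|A| = 7, |A + A| = 13, K = 13/7.


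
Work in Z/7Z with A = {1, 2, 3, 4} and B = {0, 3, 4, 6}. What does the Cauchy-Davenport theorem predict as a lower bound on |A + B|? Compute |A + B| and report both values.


Cauchy-Davenport: |A + B| ≥ min(p, |A| + |B| - 1) for A, B nonempty in Z/pZ.
|A| = 4, |B| = 4, p = 7.
CD lower bound = min(7, 4 + 4 - 1) = min(7, 7) = 7.
Compute A + B mod 7 directly:
a = 1: 1+0=1, 1+3=4, 1+4=5, 1+6=0
a = 2: 2+0=2, 2+3=5, 2+4=6, 2+6=1
a = 3: 3+0=3, 3+3=6, 3+4=0, 3+6=2
a = 4: 4+0=4, 4+3=0, 4+4=1, 4+6=3
A + B = {0, 1, 2, 3, 4, 5, 6}, so |A + B| = 7.
Verify: 7 ≥ 7? Yes ✓.

CD lower bound = 7, actual |A + B| = 7.


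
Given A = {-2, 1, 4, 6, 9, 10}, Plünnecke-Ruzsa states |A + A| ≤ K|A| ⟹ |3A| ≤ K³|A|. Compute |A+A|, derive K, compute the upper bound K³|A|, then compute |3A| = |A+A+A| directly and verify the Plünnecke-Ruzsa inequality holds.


|A| = 6.
Step 1: Compute A + A by enumerating all 36 pairs.
A + A = {-4, -1, 2, 4, 5, 7, 8, 10, 11, 12, 13, 14, 15, 16, 18, 19, 20}, so |A + A| = 17.
Step 2: Doubling constant K = |A + A|/|A| = 17/6 = 17/6 ≈ 2.8333.
Step 3: Plünnecke-Ruzsa gives |3A| ≤ K³·|A| = (2.8333)³ · 6 ≈ 136.4722.
Step 4: Compute 3A = A + A + A directly by enumerating all triples (a,b,c) ∈ A³; |3A| = 30.
Step 5: Check 30 ≤ 136.4722? Yes ✓.

K = 17/6, Plünnecke-Ruzsa bound K³|A| ≈ 136.4722, |3A| = 30, inequality holds.


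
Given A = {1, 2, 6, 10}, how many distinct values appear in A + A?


A + A = {a + a' : a, a' ∈ A}; |A| = 4.
General bounds: 2|A| - 1 ≤ |A + A| ≤ |A|(|A|+1)/2, i.e. 7 ≤ |A + A| ≤ 10.
Lower bound 2|A|-1 is attained iff A is an arithmetic progression.
Enumerate sums a + a' for a ≤ a' (symmetric, so this suffices):
a = 1: 1+1=2, 1+2=3, 1+6=7, 1+10=11
a = 2: 2+2=4, 2+6=8, 2+10=12
a = 6: 6+6=12, 6+10=16
a = 10: 10+10=20
Distinct sums: {2, 3, 4, 7, 8, 11, 12, 16, 20}
|A + A| = 9

|A + A| = 9


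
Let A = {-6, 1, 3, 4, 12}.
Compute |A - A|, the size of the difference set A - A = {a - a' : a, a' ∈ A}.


A - A = {a - a' : a, a' ∈ A}; |A| = 5.
Bounds: 2|A|-1 ≤ |A - A| ≤ |A|² - |A| + 1, i.e. 9 ≤ |A - A| ≤ 21.
Note: 0 ∈ A - A always (from a - a). The set is symmetric: if d ∈ A - A then -d ∈ A - A.
Enumerate nonzero differences d = a - a' with a > a' (then include -d):
Positive differences: {1, 2, 3, 7, 8, 9, 10, 11, 18}
Full difference set: {0} ∪ (positive diffs) ∪ (negative diffs).
|A - A| = 1 + 2·9 = 19 (matches direct enumeration: 19).

|A - A| = 19


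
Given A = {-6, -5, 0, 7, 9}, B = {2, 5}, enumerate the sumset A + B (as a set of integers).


A + B = {a + b : a ∈ A, b ∈ B}.
Enumerate all |A|·|B| = 5·2 = 10 pairs (a, b) and collect distinct sums.
a = -6: -6+2=-4, -6+5=-1
a = -5: -5+2=-3, -5+5=0
a = 0: 0+2=2, 0+5=5
a = 7: 7+2=9, 7+5=12
a = 9: 9+2=11, 9+5=14
Collecting distinct sums: A + B = {-4, -3, -1, 0, 2, 5, 9, 11, 12, 14}
|A + B| = 10

A + B = {-4, -3, -1, 0, 2, 5, 9, 11, 12, 14}


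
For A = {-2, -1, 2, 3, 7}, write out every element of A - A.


A - A = {a - a' : a, a' ∈ A}.
Compute a - a' for each ordered pair (a, a'):
a = -2: -2--2=0, -2--1=-1, -2-2=-4, -2-3=-5, -2-7=-9
a = -1: -1--2=1, -1--1=0, -1-2=-3, -1-3=-4, -1-7=-8
a = 2: 2--2=4, 2--1=3, 2-2=0, 2-3=-1, 2-7=-5
a = 3: 3--2=5, 3--1=4, 3-2=1, 3-3=0, 3-7=-4
a = 7: 7--2=9, 7--1=8, 7-2=5, 7-3=4, 7-7=0
Collecting distinct values (and noting 0 appears from a-a):
A - A = {-9, -8, -5, -4, -3, -1, 0, 1, 3, 4, 5, 8, 9}
|A - A| = 13

A - A = {-9, -8, -5, -4, -3, -1, 0, 1, 3, 4, 5, 8, 9}


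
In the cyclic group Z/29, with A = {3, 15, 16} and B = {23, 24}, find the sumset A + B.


Work in Z/29Z: reduce every sum a + b modulo 29.
Enumerate all 6 pairs:
a = 3: 3+23=26, 3+24=27
a = 15: 15+23=9, 15+24=10
a = 16: 16+23=10, 16+24=11
Distinct residues collected: {9, 10, 11, 26, 27}
|A + B| = 5 (out of 29 total residues).

A + B = {9, 10, 11, 26, 27}


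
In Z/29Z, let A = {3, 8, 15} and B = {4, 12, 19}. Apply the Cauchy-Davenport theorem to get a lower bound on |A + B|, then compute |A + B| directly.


Cauchy-Davenport: |A + B| ≥ min(p, |A| + |B| - 1) for A, B nonempty in Z/pZ.
|A| = 3, |B| = 3, p = 29.
CD lower bound = min(29, 3 + 3 - 1) = min(29, 5) = 5.
Compute A + B mod 29 directly:
a = 3: 3+4=7, 3+12=15, 3+19=22
a = 8: 8+4=12, 8+12=20, 8+19=27
a = 15: 15+4=19, 15+12=27, 15+19=5
A + B = {5, 7, 12, 15, 19, 20, 22, 27}, so |A + B| = 8.
Verify: 8 ≥ 5? Yes ✓.

CD lower bound = 5, actual |A + B| = 8.


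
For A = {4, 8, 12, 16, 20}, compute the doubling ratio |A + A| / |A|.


|A| = 5.
Compute A + A by enumerating all 25 pairs.
A + A = {8, 12, 16, 20, 24, 28, 32, 36, 40}, so |A + A| = 9.
K = |A + A| / |A| = 9/5 (already in lowest terms) ≈ 1.8000.
Reference: AP of size 5 gives K = 9/5 ≈ 1.8000; a fully generic set of size 5 gives K ≈ 3.0000.

|A| = 5, |A + A| = 9, K = 9/5.


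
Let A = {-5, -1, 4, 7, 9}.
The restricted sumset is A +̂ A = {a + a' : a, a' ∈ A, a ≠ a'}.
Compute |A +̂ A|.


Restricted sumset: A +̂ A = {a + a' : a ∈ A, a' ∈ A, a ≠ a'}.
Equivalently, take A + A and drop any sum 2a that is achievable ONLY as a + a for a ∈ A (i.e. sums representable only with equal summands).
Enumerate pairs (a, a') with a < a' (symmetric, so each unordered pair gives one sum; this covers all a ≠ a'):
  -5 + -1 = -6
  -5 + 4 = -1
  -5 + 7 = 2
  -5 + 9 = 4
  -1 + 4 = 3
  -1 + 7 = 6
  -1 + 9 = 8
  4 + 7 = 11
  4 + 9 = 13
  7 + 9 = 16
Collected distinct sums: {-6, -1, 2, 3, 4, 6, 8, 11, 13, 16}
|A +̂ A| = 10
(Reference bound: |A +̂ A| ≥ 2|A| - 3 for |A| ≥ 2, with |A| = 5 giving ≥ 7.)

|A +̂ A| = 10


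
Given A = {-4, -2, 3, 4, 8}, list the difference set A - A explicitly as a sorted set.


A - A = {a - a' : a, a' ∈ A}.
Compute a - a' for each ordered pair (a, a'):
a = -4: -4--4=0, -4--2=-2, -4-3=-7, -4-4=-8, -4-8=-12
a = -2: -2--4=2, -2--2=0, -2-3=-5, -2-4=-6, -2-8=-10
a = 3: 3--4=7, 3--2=5, 3-3=0, 3-4=-1, 3-8=-5
a = 4: 4--4=8, 4--2=6, 4-3=1, 4-4=0, 4-8=-4
a = 8: 8--4=12, 8--2=10, 8-3=5, 8-4=4, 8-8=0
Collecting distinct values (and noting 0 appears from a-a):
A - A = {-12, -10, -8, -7, -6, -5, -4, -2, -1, 0, 1, 2, 4, 5, 6, 7, 8, 10, 12}
|A - A| = 19

A - A = {-12, -10, -8, -7, -6, -5, -4, -2, -1, 0, 1, 2, 4, 5, 6, 7, 8, 10, 12}


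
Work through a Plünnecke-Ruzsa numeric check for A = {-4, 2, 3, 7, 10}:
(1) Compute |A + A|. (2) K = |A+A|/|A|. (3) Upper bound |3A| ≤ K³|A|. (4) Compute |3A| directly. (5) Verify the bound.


|A| = 5.
Step 1: Compute A + A by enumerating all 25 pairs.
A + A = {-8, -2, -1, 3, 4, 5, 6, 9, 10, 12, 13, 14, 17, 20}, so |A + A| = 14.
Step 2: Doubling constant K = |A + A|/|A| = 14/5 = 14/5 ≈ 2.8000.
Step 3: Plünnecke-Ruzsa gives |3A| ≤ K³·|A| = (2.8000)³ · 5 ≈ 109.7600.
Step 4: Compute 3A = A + A + A directly by enumerating all triples (a,b,c) ∈ A³; |3A| = 28.
Step 5: Check 28 ≤ 109.7600? Yes ✓.

K = 14/5, Plünnecke-Ruzsa bound K³|A| ≈ 109.7600, |3A| = 28, inequality holds.


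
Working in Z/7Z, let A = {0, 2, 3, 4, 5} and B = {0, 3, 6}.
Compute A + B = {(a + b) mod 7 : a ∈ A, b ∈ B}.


Work in Z/7Z: reduce every sum a + b modulo 7.
Enumerate all 15 pairs:
a = 0: 0+0=0, 0+3=3, 0+6=6
a = 2: 2+0=2, 2+3=5, 2+6=1
a = 3: 3+0=3, 3+3=6, 3+6=2
a = 4: 4+0=4, 4+3=0, 4+6=3
a = 5: 5+0=5, 5+3=1, 5+6=4
Distinct residues collected: {0, 1, 2, 3, 4, 5, 6}
|A + B| = 7 (out of 7 total residues).

A + B = {0, 1, 2, 3, 4, 5, 6}


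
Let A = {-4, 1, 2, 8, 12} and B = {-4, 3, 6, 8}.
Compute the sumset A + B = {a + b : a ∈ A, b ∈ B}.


A + B = {a + b : a ∈ A, b ∈ B}.
Enumerate all |A|·|B| = 5·4 = 20 pairs (a, b) and collect distinct sums.
a = -4: -4+-4=-8, -4+3=-1, -4+6=2, -4+8=4
a = 1: 1+-4=-3, 1+3=4, 1+6=7, 1+8=9
a = 2: 2+-4=-2, 2+3=5, 2+6=8, 2+8=10
a = 8: 8+-4=4, 8+3=11, 8+6=14, 8+8=16
a = 12: 12+-4=8, 12+3=15, 12+6=18, 12+8=20
Collecting distinct sums: A + B = {-8, -3, -2, -1, 2, 4, 5, 7, 8, 9, 10, 11, 14, 15, 16, 18, 20}
|A + B| = 17

A + B = {-8, -3, -2, -1, 2, 4, 5, 7, 8, 9, 10, 11, 14, 15, 16, 18, 20}


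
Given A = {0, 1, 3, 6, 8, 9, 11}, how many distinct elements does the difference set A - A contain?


A - A = {a - a' : a, a' ∈ A}; |A| = 7.
Bounds: 2|A|-1 ≤ |A - A| ≤ |A|² - |A| + 1, i.e. 13 ≤ |A - A| ≤ 43.
Note: 0 ∈ A - A always (from a - a). The set is symmetric: if d ∈ A - A then -d ∈ A - A.
Enumerate nonzero differences d = a - a' with a > a' (then include -d):
Positive differences: {1, 2, 3, 5, 6, 7, 8, 9, 10, 11}
Full difference set: {0} ∪ (positive diffs) ∪ (negative diffs).
|A - A| = 1 + 2·10 = 21 (matches direct enumeration: 21).

|A - A| = 21


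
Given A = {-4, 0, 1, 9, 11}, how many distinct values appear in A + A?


A + A = {a + a' : a, a' ∈ A}; |A| = 5.
General bounds: 2|A| - 1 ≤ |A + A| ≤ |A|(|A|+1)/2, i.e. 9 ≤ |A + A| ≤ 15.
Lower bound 2|A|-1 is attained iff A is an arithmetic progression.
Enumerate sums a + a' for a ≤ a' (symmetric, so this suffices):
a = -4: -4+-4=-8, -4+0=-4, -4+1=-3, -4+9=5, -4+11=7
a = 0: 0+0=0, 0+1=1, 0+9=9, 0+11=11
a = 1: 1+1=2, 1+9=10, 1+11=12
a = 9: 9+9=18, 9+11=20
a = 11: 11+11=22
Distinct sums: {-8, -4, -3, 0, 1, 2, 5, 7, 9, 10, 11, 12, 18, 20, 22}
|A + A| = 15

|A + A| = 15


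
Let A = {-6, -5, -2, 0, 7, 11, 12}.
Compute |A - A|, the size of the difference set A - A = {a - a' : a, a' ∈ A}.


A - A = {a - a' : a, a' ∈ A}; |A| = 7.
Bounds: 2|A|-1 ≤ |A - A| ≤ |A|² - |A| + 1, i.e. 13 ≤ |A - A| ≤ 43.
Note: 0 ∈ A - A always (from a - a). The set is symmetric: if d ∈ A - A then -d ∈ A - A.
Enumerate nonzero differences d = a - a' with a > a' (then include -d):
Positive differences: {1, 2, 3, 4, 5, 6, 7, 9, 11, 12, 13, 14, 16, 17, 18}
Full difference set: {0} ∪ (positive diffs) ∪ (negative diffs).
|A - A| = 1 + 2·15 = 31 (matches direct enumeration: 31).

|A - A| = 31


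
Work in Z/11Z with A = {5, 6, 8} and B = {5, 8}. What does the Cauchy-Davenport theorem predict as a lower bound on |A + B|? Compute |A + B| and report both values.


Cauchy-Davenport: |A + B| ≥ min(p, |A| + |B| - 1) for A, B nonempty in Z/pZ.
|A| = 3, |B| = 2, p = 11.
CD lower bound = min(11, 3 + 2 - 1) = min(11, 4) = 4.
Compute A + B mod 11 directly:
a = 5: 5+5=10, 5+8=2
a = 6: 6+5=0, 6+8=3
a = 8: 8+5=2, 8+8=5
A + B = {0, 2, 3, 5, 10}, so |A + B| = 5.
Verify: 5 ≥ 4? Yes ✓.

CD lower bound = 4, actual |A + B| = 5.


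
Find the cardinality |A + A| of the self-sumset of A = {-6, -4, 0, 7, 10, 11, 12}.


A + A = {a + a' : a, a' ∈ A}; |A| = 7.
General bounds: 2|A| - 1 ≤ |A + A| ≤ |A|(|A|+1)/2, i.e. 13 ≤ |A + A| ≤ 28.
Lower bound 2|A|-1 is attained iff A is an arithmetic progression.
Enumerate sums a + a' for a ≤ a' (symmetric, so this suffices):
a = -6: -6+-6=-12, -6+-4=-10, -6+0=-6, -6+7=1, -6+10=4, -6+11=5, -6+12=6
a = -4: -4+-4=-8, -4+0=-4, -4+7=3, -4+10=6, -4+11=7, -4+12=8
a = 0: 0+0=0, 0+7=7, 0+10=10, 0+11=11, 0+12=12
a = 7: 7+7=14, 7+10=17, 7+11=18, 7+12=19
a = 10: 10+10=20, 10+11=21, 10+12=22
a = 11: 11+11=22, 11+12=23
a = 12: 12+12=24
Distinct sums: {-12, -10, -8, -6, -4, 0, 1, 3, 4, 5, 6, 7, 8, 10, 11, 12, 14, 17, 18, 19, 20, 21, 22, 23, 24}
|A + A| = 25

|A + A| = 25


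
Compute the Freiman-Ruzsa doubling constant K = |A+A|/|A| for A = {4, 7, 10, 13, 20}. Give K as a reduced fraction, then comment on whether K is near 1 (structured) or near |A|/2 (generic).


|A| = 5.
Compute A + A by enumerating all 25 pairs.
A + A = {8, 11, 14, 17, 20, 23, 24, 26, 27, 30, 33, 40}, so |A + A| = 12.
K = |A + A| / |A| = 12/5 (already in lowest terms) ≈ 2.4000.
Reference: AP of size 5 gives K = 9/5 ≈ 1.8000; a fully generic set of size 5 gives K ≈ 3.0000.

|A| = 5, |A + A| = 12, K = 12/5.


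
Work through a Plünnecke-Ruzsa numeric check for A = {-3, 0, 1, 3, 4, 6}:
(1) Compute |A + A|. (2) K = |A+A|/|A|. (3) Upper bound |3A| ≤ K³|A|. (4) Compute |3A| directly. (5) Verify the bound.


|A| = 6.
Step 1: Compute A + A by enumerating all 36 pairs.
A + A = {-6, -3, -2, 0, 1, 2, 3, 4, 5, 6, 7, 8, 9, 10, 12}, so |A + A| = 15.
Step 2: Doubling constant K = |A + A|/|A| = 15/6 = 15/6 ≈ 2.5000.
Step 3: Plünnecke-Ruzsa gives |3A| ≤ K³·|A| = (2.5000)³ · 6 ≈ 93.7500.
Step 4: Compute 3A = A + A + A directly by enumerating all triples (a,b,c) ∈ A³; |3A| = 24.
Step 5: Check 24 ≤ 93.7500? Yes ✓.

K = 15/6, Plünnecke-Ruzsa bound K³|A| ≈ 93.7500, |3A| = 24, inequality holds.


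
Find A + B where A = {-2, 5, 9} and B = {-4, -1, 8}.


A + B = {a + b : a ∈ A, b ∈ B}.
Enumerate all |A|·|B| = 3·3 = 9 pairs (a, b) and collect distinct sums.
a = -2: -2+-4=-6, -2+-1=-3, -2+8=6
a = 5: 5+-4=1, 5+-1=4, 5+8=13
a = 9: 9+-4=5, 9+-1=8, 9+8=17
Collecting distinct sums: A + B = {-6, -3, 1, 4, 5, 6, 8, 13, 17}
|A + B| = 9

A + B = {-6, -3, 1, 4, 5, 6, 8, 13, 17}


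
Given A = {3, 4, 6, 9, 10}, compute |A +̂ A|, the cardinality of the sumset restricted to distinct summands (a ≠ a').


Restricted sumset: A +̂ A = {a + a' : a ∈ A, a' ∈ A, a ≠ a'}.
Equivalently, take A + A and drop any sum 2a that is achievable ONLY as a + a for a ∈ A (i.e. sums representable only with equal summands).
Enumerate pairs (a, a') with a < a' (symmetric, so each unordered pair gives one sum; this covers all a ≠ a'):
  3 + 4 = 7
  3 + 6 = 9
  3 + 9 = 12
  3 + 10 = 13
  4 + 6 = 10
  4 + 9 = 13
  4 + 10 = 14
  6 + 9 = 15
  6 + 10 = 16
  9 + 10 = 19
Collected distinct sums: {7, 9, 10, 12, 13, 14, 15, 16, 19}
|A +̂ A| = 9
(Reference bound: |A +̂ A| ≥ 2|A| - 3 for |A| ≥ 2, with |A| = 5 giving ≥ 7.)

|A +̂ A| = 9


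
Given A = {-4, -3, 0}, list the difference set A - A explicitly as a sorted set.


A - A = {a - a' : a, a' ∈ A}.
Compute a - a' for each ordered pair (a, a'):
a = -4: -4--4=0, -4--3=-1, -4-0=-4
a = -3: -3--4=1, -3--3=0, -3-0=-3
a = 0: 0--4=4, 0--3=3, 0-0=0
Collecting distinct values (and noting 0 appears from a-a):
A - A = {-4, -3, -1, 0, 1, 3, 4}
|A - A| = 7

A - A = {-4, -3, -1, 0, 1, 3, 4}


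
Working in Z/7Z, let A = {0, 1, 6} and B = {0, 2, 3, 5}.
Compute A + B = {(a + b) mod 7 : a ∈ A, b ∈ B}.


Work in Z/7Z: reduce every sum a + b modulo 7.
Enumerate all 12 pairs:
a = 0: 0+0=0, 0+2=2, 0+3=3, 0+5=5
a = 1: 1+0=1, 1+2=3, 1+3=4, 1+5=6
a = 6: 6+0=6, 6+2=1, 6+3=2, 6+5=4
Distinct residues collected: {0, 1, 2, 3, 4, 5, 6}
|A + B| = 7 (out of 7 total residues).

A + B = {0, 1, 2, 3, 4, 5, 6}


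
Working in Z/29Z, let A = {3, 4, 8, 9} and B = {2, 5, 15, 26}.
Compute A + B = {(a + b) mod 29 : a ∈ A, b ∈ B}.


Work in Z/29Z: reduce every sum a + b modulo 29.
Enumerate all 16 pairs:
a = 3: 3+2=5, 3+5=8, 3+15=18, 3+26=0
a = 4: 4+2=6, 4+5=9, 4+15=19, 4+26=1
a = 8: 8+2=10, 8+5=13, 8+15=23, 8+26=5
a = 9: 9+2=11, 9+5=14, 9+15=24, 9+26=6
Distinct residues collected: {0, 1, 5, 6, 8, 9, 10, 11, 13, 14, 18, 19, 23, 24}
|A + B| = 14 (out of 29 total residues).

A + B = {0, 1, 5, 6, 8, 9, 10, 11, 13, 14, 18, 19, 23, 24}


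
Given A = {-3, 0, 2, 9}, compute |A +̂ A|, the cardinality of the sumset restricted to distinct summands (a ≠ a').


Restricted sumset: A +̂ A = {a + a' : a ∈ A, a' ∈ A, a ≠ a'}.
Equivalently, take A + A and drop any sum 2a that is achievable ONLY as a + a for a ∈ A (i.e. sums representable only with equal summands).
Enumerate pairs (a, a') with a < a' (symmetric, so each unordered pair gives one sum; this covers all a ≠ a'):
  -3 + 0 = -3
  -3 + 2 = -1
  -3 + 9 = 6
  0 + 2 = 2
  0 + 9 = 9
  2 + 9 = 11
Collected distinct sums: {-3, -1, 2, 6, 9, 11}
|A +̂ A| = 6
(Reference bound: |A +̂ A| ≥ 2|A| - 3 for |A| ≥ 2, with |A| = 4 giving ≥ 5.)

|A +̂ A| = 6


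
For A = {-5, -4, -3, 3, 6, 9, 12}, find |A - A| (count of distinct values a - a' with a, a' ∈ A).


A - A = {a - a' : a, a' ∈ A}; |A| = 7.
Bounds: 2|A|-1 ≤ |A - A| ≤ |A|² - |A| + 1, i.e. 13 ≤ |A - A| ≤ 43.
Note: 0 ∈ A - A always (from a - a). The set is symmetric: if d ∈ A - A then -d ∈ A - A.
Enumerate nonzero differences d = a - a' with a > a' (then include -d):
Positive differences: {1, 2, 3, 6, 7, 8, 9, 10, 11, 12, 13, 14, 15, 16, 17}
Full difference set: {0} ∪ (positive diffs) ∪ (negative diffs).
|A - A| = 1 + 2·15 = 31 (matches direct enumeration: 31).

|A - A| = 31


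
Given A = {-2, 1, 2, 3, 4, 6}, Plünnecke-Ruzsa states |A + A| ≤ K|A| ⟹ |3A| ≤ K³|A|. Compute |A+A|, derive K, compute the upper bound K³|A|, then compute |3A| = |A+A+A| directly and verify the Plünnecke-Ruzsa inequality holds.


|A| = 6.
Step 1: Compute A + A by enumerating all 36 pairs.
A + A = {-4, -1, 0, 1, 2, 3, 4, 5, 6, 7, 8, 9, 10, 12}, so |A + A| = 14.
Step 2: Doubling constant K = |A + A|/|A| = 14/6 = 14/6 ≈ 2.3333.
Step 3: Plünnecke-Ruzsa gives |3A| ≤ K³·|A| = (2.3333)³ · 6 ≈ 76.2222.
Step 4: Compute 3A = A + A + A directly by enumerating all triples (a,b,c) ∈ A³; |3A| = 22.
Step 5: Check 22 ≤ 76.2222? Yes ✓.

K = 14/6, Plünnecke-Ruzsa bound K³|A| ≈ 76.2222, |3A| = 22, inequality holds.


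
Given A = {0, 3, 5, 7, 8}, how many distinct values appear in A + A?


A + A = {a + a' : a, a' ∈ A}; |A| = 5.
General bounds: 2|A| - 1 ≤ |A + A| ≤ |A|(|A|+1)/2, i.e. 9 ≤ |A + A| ≤ 15.
Lower bound 2|A|-1 is attained iff A is an arithmetic progression.
Enumerate sums a + a' for a ≤ a' (symmetric, so this suffices):
a = 0: 0+0=0, 0+3=3, 0+5=5, 0+7=7, 0+8=8
a = 3: 3+3=6, 3+5=8, 3+7=10, 3+8=11
a = 5: 5+5=10, 5+7=12, 5+8=13
a = 7: 7+7=14, 7+8=15
a = 8: 8+8=16
Distinct sums: {0, 3, 5, 6, 7, 8, 10, 11, 12, 13, 14, 15, 16}
|A + A| = 13

|A + A| = 13


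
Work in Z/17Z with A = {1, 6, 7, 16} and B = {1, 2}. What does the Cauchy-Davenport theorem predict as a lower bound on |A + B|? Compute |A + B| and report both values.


Cauchy-Davenport: |A + B| ≥ min(p, |A| + |B| - 1) for A, B nonempty in Z/pZ.
|A| = 4, |B| = 2, p = 17.
CD lower bound = min(17, 4 + 2 - 1) = min(17, 5) = 5.
Compute A + B mod 17 directly:
a = 1: 1+1=2, 1+2=3
a = 6: 6+1=7, 6+2=8
a = 7: 7+1=8, 7+2=9
a = 16: 16+1=0, 16+2=1
A + B = {0, 1, 2, 3, 7, 8, 9}, so |A + B| = 7.
Verify: 7 ≥ 5? Yes ✓.

CD lower bound = 5, actual |A + B| = 7.


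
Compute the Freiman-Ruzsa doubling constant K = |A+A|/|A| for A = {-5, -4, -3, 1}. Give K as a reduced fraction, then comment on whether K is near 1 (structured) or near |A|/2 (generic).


|A| = 4.
Compute A + A by enumerating all 16 pairs.
A + A = {-10, -9, -8, -7, -6, -4, -3, -2, 2}, so |A + A| = 9.
K = |A + A| / |A| = 9/4 (already in lowest terms) ≈ 2.2500.
Reference: AP of size 4 gives K = 7/4 ≈ 1.7500; a fully generic set of size 4 gives K ≈ 2.5000.

|A| = 4, |A + A| = 9, K = 9/4.


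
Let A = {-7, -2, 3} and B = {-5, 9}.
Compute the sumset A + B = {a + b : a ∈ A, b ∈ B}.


A + B = {a + b : a ∈ A, b ∈ B}.
Enumerate all |A|·|B| = 3·2 = 6 pairs (a, b) and collect distinct sums.
a = -7: -7+-5=-12, -7+9=2
a = -2: -2+-5=-7, -2+9=7
a = 3: 3+-5=-2, 3+9=12
Collecting distinct sums: A + B = {-12, -7, -2, 2, 7, 12}
|A + B| = 6

A + B = {-12, -7, -2, 2, 7, 12}
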